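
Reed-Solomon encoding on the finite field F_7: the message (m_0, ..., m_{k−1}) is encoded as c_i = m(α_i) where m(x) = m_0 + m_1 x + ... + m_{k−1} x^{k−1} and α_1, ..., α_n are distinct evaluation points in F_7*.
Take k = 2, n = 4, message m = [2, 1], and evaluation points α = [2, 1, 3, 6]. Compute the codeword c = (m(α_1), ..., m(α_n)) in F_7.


c = [4, 3, 5, 1]

Message polynomial: m(x) = 2 + 1·x (mod 7).
For each evaluation point α_i, compute m(α_i) mod 7:
  α_1 = 2: Horner steps 1 → 4, so m(2) = 4.
  α_2 = 1: Horner steps 1 → 3, so m(1) = 3.
  α_3 = 3: Horner steps 1 → 5, so m(3) = 5.
  α_4 = 6: Horner steps 1 → 1, so m(6) = 1.
Codeword c = [4, 3, 5, 1] ∈ F_7^4.


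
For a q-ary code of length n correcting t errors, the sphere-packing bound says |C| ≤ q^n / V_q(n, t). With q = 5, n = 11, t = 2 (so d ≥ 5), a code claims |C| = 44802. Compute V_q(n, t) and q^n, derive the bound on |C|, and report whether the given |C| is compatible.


V_q(n, t) = 925, q^n = 48828125, Hamming bound = 52787, |C| = 44802 ≤ bound (satisfied).

Step 1: Compute V_q(n, t) = Σ_{j=0}^2 C(n, j) (q−1)^j.
  j = 0: C(11,0)·(4)^0 = 1·1 = 1.
  j = 1: C(11,1)·(4)^1 = 11·4 = 44.
  j = 2: C(11,2)·(4)^2 = 55·16 = 880.
  V_q(n, t) = 1 + 44 + 880 = 925.
Step 2: q^n = 5^11 = 48828125.
Step 3: Hamming bound ⌊q^n / V_q(n,t)⌋ = ⌊48828125/925⌋ = 52787.
Step 4: Compare |C| = 44802 to 52787: satisfied.
The claimed |C| lies below the Hamming bound.


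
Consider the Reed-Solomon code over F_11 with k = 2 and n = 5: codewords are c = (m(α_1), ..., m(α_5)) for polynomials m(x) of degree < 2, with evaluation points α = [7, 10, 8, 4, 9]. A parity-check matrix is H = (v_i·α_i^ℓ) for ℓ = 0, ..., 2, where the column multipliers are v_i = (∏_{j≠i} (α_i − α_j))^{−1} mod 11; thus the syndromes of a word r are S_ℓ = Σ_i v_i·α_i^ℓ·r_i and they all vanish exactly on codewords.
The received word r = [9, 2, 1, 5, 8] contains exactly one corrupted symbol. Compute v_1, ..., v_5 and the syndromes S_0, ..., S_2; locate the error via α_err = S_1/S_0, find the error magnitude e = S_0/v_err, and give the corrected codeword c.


S = (8, 9, 6), error at position 3, error magnitude e = 9, c = [9, 2, 3, 5, 8].

Step 1: column multipliers v_i = (∏_{j≠i}(α_i − α_j))^{−1} mod 11.
  i = 1 (α = 7): (7−10)(7−8)(7−4)(7−9) = (−3)·(−1)·3·(−2) = −18 ≡ 4, so v_1 = 4^{−1} = 3 (mod 11).
  i = 2 (α = 10): (10−7)(10−8)(10−4)(10−9) = 3·2·6·1 = 36 ≡ 3, so v_2 = 3^{−1} = 4 (mod 11).
  i = 3 (α = 8): (8−7)(8−10)(8−4)(8−9) = 1·(−2)·4·(−1) = 8 ≡ 8, so v_3 = 8^{−1} = 7 (mod 11).
  i = 4 (α = 4): (4−7)(4−10)(4−8)(4−9) = (−3)·(−6)·(−4)·(−5) = 360 ≡ 8, so v_4 = 8^{−1} = 7 (mod 11).
  i = 5 (α = 9): (9−7)(9−10)(9−8)(9−4) = 2·(−1)·1·5 = −10 ≡ 1, so v_5 = 1^{−1} = 1 (mod 11).
  v = [3, 4, 7, 7, 1].
Step 2: syndromes of r = [9, 2, 1, 5, 8] (all sums mod 11).
  S_0 = Σ v_i r_i = 3·9 + 4·2 + 7·1 + 7·5 + 1·8 = 85 ≡ 8.
  S_1 = Σ v_i α_i r_i = 3·7·9 + 4·10·2 + 7·8·1 + 7·4·5 + 1·9·8 = 537 ≡ 9.
  α_i^2 mod 11 = [5, 1, 9, 5, 4].
  S_2 = Σ v_i α_i^2 r_i = 3·5·9 + 4·1·2 + 7·9·1 + 7·5·5 + 1·4·8 = 413 ≡ 6.
  S = (8, 9, 6) ≠ 0, so r is not a codeword (an error is present).
Step 3: locate the error. For a single error e at position i, S_ℓ = v_i·e·α_i^ℓ, so α_err = S_1/S_0.
  S_0^{−1} = 8^{−1} = 7 (mod 11), so α_err = 9·7 = 63 ≡ 8 = α_3. Error position i = 3.
  Consistency check: S_2/S_1 = 6·5 = 30 ≡ 8 = α_err ✓ (single-error assumption holds).
Step 4: error magnitude e = S_0/v_3 = S_0·∏_{j≠3}(α_3 − α_j) = 8·8 = 64 ≡ 9 (mod 11).
Step 5: correct position 3: c_3 = r_3 − e = 1 − 9 ≡ 3 (mod 11). Hence c = [9, 2, 3, 5, 8].
  Check: interpolating c through the α_i gives m(x) = 7 + 5·x (degree < 2) with m(α_i) = c_i for every i, so c is indeed a codeword.


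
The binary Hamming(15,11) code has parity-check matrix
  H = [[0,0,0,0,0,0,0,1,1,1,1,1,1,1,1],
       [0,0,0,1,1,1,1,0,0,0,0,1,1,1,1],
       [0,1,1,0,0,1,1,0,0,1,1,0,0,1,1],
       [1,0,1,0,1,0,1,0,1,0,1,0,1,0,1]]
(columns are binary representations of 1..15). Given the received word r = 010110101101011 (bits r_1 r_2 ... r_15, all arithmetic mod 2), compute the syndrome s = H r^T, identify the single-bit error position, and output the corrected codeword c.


s = (1, 0, 1, 0)^T, error position = 10, corrected codeword c = 010110101001011

Compute s = H r^T mod 2 one row at a time:
  s_1 = 0 + 1 + 1 + 0 + 1 + 0 + 1 + 1 = 5 ≡ 1 (mod 2).
  s_2 = 1 + 1 + 0 + 1 + 1 + 0 + 1 + 1 = 6 ≡ 0 (mod 2).
  s_3 = 1 + 0 + 0 + 1 + 1 + 0 + 1 + 1 = 5 ≡ 1 (mod 2).
  s_4 = 0 + 0 + 1 + 1 + 1 + 0 + 0 + 1 = 4 ≡ 0 (mod 2).
s = (1, 0, 1, 0)^T — this equals column 10 of H (binary 1010), so error is at position 10.
Correct: flip bit 10 of r = 010110101101011 to get c = 010110101001011.


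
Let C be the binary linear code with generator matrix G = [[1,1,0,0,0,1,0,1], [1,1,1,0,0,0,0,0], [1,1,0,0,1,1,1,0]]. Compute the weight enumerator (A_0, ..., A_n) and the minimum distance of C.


Weight distribution: A_0 = 1, A_3 = 3, A_4 = 2, A_5 = 1, A_6 = 1. Minimum distance d = 3.

Enumerate all 2^3 = 8 messages m ∈ F_2^3.
For each, compute codeword c = mG in F_2^8, then tally its weight.
  m = 000 → c = 00000000, weight = 0.
  m = 100 → c = 11000101, weight = 4.
  m = 010 → c = 11100000, weight = 3.
  m = 110 → c = 00100101, weight = 3.
  m = 001 → c = 11001110, weight = 5.
  m = 101 → c = 00001011, weight = 3.
  m = 011 → c = 00101110, weight = 4.
  m = 111 → c = 11101011, weight = 6.
Tally weights:
  weight 0: 1 codewords.
  weight 3: 3 codewords.
  weight 4: 2 codewords.
  weight 5: 1 codewords.
  weight 6: 1 codewords.
Minimum distance d = smallest w > 0 with A_w > 0 = 3.
Sanity: Σ A_w = 8 = 2^3 = 8 ✓.


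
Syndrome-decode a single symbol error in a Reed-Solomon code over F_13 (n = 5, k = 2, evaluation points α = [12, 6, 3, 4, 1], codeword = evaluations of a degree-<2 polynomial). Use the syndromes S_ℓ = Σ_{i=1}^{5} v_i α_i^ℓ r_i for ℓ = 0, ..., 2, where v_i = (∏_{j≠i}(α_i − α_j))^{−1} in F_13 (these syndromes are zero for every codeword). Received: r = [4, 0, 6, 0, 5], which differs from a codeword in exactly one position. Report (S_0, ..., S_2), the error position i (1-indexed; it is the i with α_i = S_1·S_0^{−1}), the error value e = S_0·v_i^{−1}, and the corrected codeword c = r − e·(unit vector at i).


S = (6, 10, 8), error at position 2, error magnitude e = 12, c = [4, 1, 6, 0, 5].

Step 1: column multipliers v_i = (∏_{j≠i}(α_i − α_j))^{−1} mod 13.
  i = 1 (α = 12): (12−6)(12−3)(12−4)(12−1) = 6·9·8·11 = 4752 ≡ 7, so v_1 = 7^{−1} = 2 (mod 13).
  i = 2 (α = 6): (6−12)(6−3)(6−4)(6−1) = (−6)·3·2·5 = −180 ≡ 2, so v_2 = 2^{−1} = 7 (mod 13).
  i = 3 (α = 3): (3−12)(3−6)(3−4)(3−1) = (−9)·(−3)·(−1)·2 = −54 ≡ 11, so v_3 = 11^{−1} = 6 (mod 13).
  i = 4 (α = 4): (4−12)(4−6)(4−3)(4−1) = (−8)·(−2)·1·3 = 48 ≡ 9, so v_4 = 9^{−1} = 3 (mod 13).
  i = 5 (α = 1): (1−12)(1−6)(1−3)(1−4) = (−11)·(−5)·(−2)·(−3) = 330 ≡ 5, so v_5 = 5^{−1} = 8 (mod 13).
  v = [2, 7, 6, 3, 8].
Step 2: syndromes of r = [4, 0, 6, 0, 5] (all sums mod 13).
  S_0 = Σ v_i r_i = 2·4 + 7·0 + 6·6 + 3·0 + 8·5 = 84 ≡ 6.
  S_1 = Σ v_i α_i r_i = 2·12·4 + 7·6·0 + 6·3·6 + 3·4·0 + 8·1·5 = 244 ≡ 10.
  α_i^2 mod 13 = [1, 10, 9, 3, 1].
  S_2 = Σ v_i α_i^2 r_i = 2·1·4 + 7·10·0 + 6·9·6 + 3·3·0 + 8·1·5 = 372 ≡ 8.
  S = (6, 10, 8) ≠ 0, so r is not a codeword (an error is present).
Step 3: locate the error. For a single error e at position i, S_ℓ = v_i·e·α_i^ℓ, so α_err = S_1/S_0.
  S_0^{−1} = 6^{−1} = 11 (mod 13), so α_err = 10·11 = 110 ≡ 6 = α_2. Error position i = 2.
  Consistency check: S_2/S_1 = 8·4 = 32 ≡ 6 = α_err ✓ (single-error assumption holds).
Step 4: error magnitude e = S_0/v_2 = S_0·∏_{j≠2}(α_2 − α_j) = 6·2 = 12 ≡ 12 (mod 13).
Step 5: correct position 2: c_2 = r_2 − e = 0 − 12 ≡ 1 (mod 13). Hence c = [4, 1, 6, 0, 5].
  Check: interpolating c through the α_i gives m(x) = 11 + 7·x (degree < 2) with m(α_i) = c_i for every i, so c is indeed a codeword.


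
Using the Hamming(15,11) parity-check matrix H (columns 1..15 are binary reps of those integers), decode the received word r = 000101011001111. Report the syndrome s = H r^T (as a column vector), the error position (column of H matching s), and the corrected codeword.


s = (0, 0, 1, 1)^T, error position = 3, corrected codeword c = 001101011001111

Compute s = H r^T mod 2 one row at a time:
  s_1 = 1 + 1 + 0 + 0 + 1 + 1 + 1 + 1 = 6 ≡ 0 (mod 2).
  s_2 = 1 + 0 + 1 + 0 + 1 + 1 + 1 + 1 = 6 ≡ 0 (mod 2).
  s_3 = 0 + 0 + 1 + 0 + 0 + 0 + 1 + 1 = 3 ≡ 1 (mod 2).
  s_4 = 0 + 0 + 0 + 0 + 1 + 0 + 1 + 1 = 3 ≡ 1 (mod 2).
s = (0, 0, 1, 1)^T — this equals column 3 of H (binary 0011), so error is at position 3.
Correct: flip bit 3 of r = 000101011001111 to get c = 001101011001111.


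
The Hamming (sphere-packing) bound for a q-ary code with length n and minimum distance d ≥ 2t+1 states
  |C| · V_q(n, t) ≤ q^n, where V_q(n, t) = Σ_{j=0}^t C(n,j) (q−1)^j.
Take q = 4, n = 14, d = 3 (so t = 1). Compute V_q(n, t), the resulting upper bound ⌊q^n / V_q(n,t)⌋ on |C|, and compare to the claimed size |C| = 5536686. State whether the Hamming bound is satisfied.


V_q(n, t) = 43, q^n = 268435456, Hamming bound = 6242685, |C| = 5536686 ≤ bound (satisfied).

Step 1: Compute V_q(n, t) = Σ_{j=0}^1 C(n, j) (q−1)^j.
  j = 0: C(14,0)·(3)^0 = 1·1 = 1.
  j = 1: C(14,1)·(3)^1 = 14·3 = 42.
  V_q(n, t) = 1 + 42 = 43.
Step 2: q^n = 4^14 = 268435456.
Step 3: Hamming bound ⌊q^n / V_q(n,t)⌋ = ⌊268435456/43⌋ = 6242685.
Step 4: Compare |C| = 5536686 to 6242685: satisfied.
The claimed |C| lies below the Hamming bound.


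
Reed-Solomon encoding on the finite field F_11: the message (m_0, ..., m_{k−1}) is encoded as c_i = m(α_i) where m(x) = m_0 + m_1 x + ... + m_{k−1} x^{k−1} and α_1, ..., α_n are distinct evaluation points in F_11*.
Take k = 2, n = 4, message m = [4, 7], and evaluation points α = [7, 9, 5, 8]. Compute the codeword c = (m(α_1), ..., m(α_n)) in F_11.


c = [9, 1, 6, 5]

Message polynomial: m(x) = 4 + 7·x (mod 11).
For each evaluation point α_i, compute m(α_i) mod 11:
  α_1 = 7: Horner steps 7 → 9, so m(7) = 9.
  α_2 = 9: Horner steps 7 → 1, so m(9) = 1.
  α_3 = 5: Horner steps 7 → 6, so m(5) = 6.
  α_4 = 8: Horner steps 7 → 5, so m(8) = 5.
Codeword c = [9, 1, 6, 5] ∈ F_11^4.


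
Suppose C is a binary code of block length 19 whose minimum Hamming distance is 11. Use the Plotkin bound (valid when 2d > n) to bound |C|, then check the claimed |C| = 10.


Plotkin bound M ≤ 6; given |C| = 10 > bound (violated).

Check applicability: 2d = 22, n = 19.
2d − n = 3 > 0, so Plotkin applies.
Compute d/(2d−n) = 11/3 ≈ 3.6667.
⌊d/(2d−n)⌋ = 3.
Plotkin bound: M ≤ 2·3 = 6.
Given |C| = 10, check: VIOLATED.
This |C| is above the Plotkin bound, so no binary code with n = 19, d = 11 and 10 codewords exists.


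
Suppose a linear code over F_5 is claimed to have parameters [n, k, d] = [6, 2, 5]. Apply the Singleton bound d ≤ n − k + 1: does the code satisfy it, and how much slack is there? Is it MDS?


Singleton RHS = n − k + 1 = 5, slack = 0, bound satisfied, MDS.

Singleton bound: d ≤ n − k + 1.
Here n = 6, k = 2, so n − k + 1 = 5.
Given d = 5, check d ≤ 5: YES.
Slack = (n − k + 1) − d = 0.
The code is MDS (slack = 0).
Description: the claimed parameters are [6, 2, 5]_5; such a code would be MDS (meets Singleton bound).


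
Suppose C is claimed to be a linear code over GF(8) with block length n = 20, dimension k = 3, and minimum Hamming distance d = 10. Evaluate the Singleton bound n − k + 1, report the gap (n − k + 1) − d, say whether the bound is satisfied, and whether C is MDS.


Singleton RHS = n − k + 1 = 18, slack = 8, bound satisfied, not MDS.

Singleton bound: d ≤ n − k + 1.
Here n = 20, k = 3, so n − k + 1 = 18.
Given d = 10, check d ≤ 18: YES.
Slack = (n − k + 1) − d = 8.
The code is NOT MDS (slack = 8 > 0).
Description: the claimed parameters are [20, 3, 10]_8; such a code would be non-MDS.


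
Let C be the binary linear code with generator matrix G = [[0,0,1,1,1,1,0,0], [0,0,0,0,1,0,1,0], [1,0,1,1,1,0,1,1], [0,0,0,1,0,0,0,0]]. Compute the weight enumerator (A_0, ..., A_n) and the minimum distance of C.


Weight distribution: A_0 = 1, A_1 = 1, A_2 = 1, A_3 = 4, A_4 = 5, A_5 = 3, A_6 = 1. Minimum distance d = 1.

Enumerate all 2^4 = 16 messages m ∈ F_2^4.
For each, compute codeword c = mG in F_2^8, then tally its weight.
  m = 0000 → c = 00000000, weight = 0.
  m = 1000 → c = 00111100, weight = 4.
  m = 0100 → c = 00001010, weight = 2.
  m = 1100 → c = 00110110, weight = 4.
  m = 0010 → c = 10111011, weight = 6.
  m = 1010 → c = 10000111, weight = 4.
  m = 0110 → c = 10110001, weight = 4.
  m = 1110 → c = 10001101, weight = 4.
  m = 0001 → c = 00010000, weight = 1.
  m = 1001 → c = 00101100, weight = 3.
  m = 0101 → c = 00011010, weight = 3.
  m = 1101 → c = 00100110, weight = 3.
  m = 0011 → c = 10101011, weight = 5.
  m = 1011 → c = 10010111, weight = 5.
  m = 0111 → c = 10100001, weight = 3.
  m = 1111 → c = 10011101, weight = 5.
Tally weights:
  weight 0: 1 codewords.
  weight 1: 1 codewords.
  weight 2: 1 codewords.
  weight 3: 4 codewords.
  weight 4: 5 codewords.
  weight 5: 3 codewords.
  weight 6: 1 codewords.
Minimum distance d = smallest w > 0 with A_w > 0 = 1.
Sanity: Σ A_w = 16 = 2^4 = 16 ✓.


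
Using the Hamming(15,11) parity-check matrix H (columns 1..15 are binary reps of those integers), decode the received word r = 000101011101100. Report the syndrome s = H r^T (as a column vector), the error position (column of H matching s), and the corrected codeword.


s = (1, 0, 0, 0)^T, error position = 8, corrected codeword c = 000101001101100

Compute s = H r^T mod 2 one row at a time:
  s_1 = 1 + 1 + 1 + 0 + 1 + 1 + 0 + 0 = 5 ≡ 1 (mod 2).
  s_2 = 1 + 0 + 1 + 0 + 1 + 1 + 0 + 0 = 4 ≡ 0 (mod 2).
  s_3 = 0 + 0 + 1 + 0 + 1 + 0 + 0 + 0 = 2 ≡ 0 (mod 2).
  s_4 = 0 + 0 + 0 + 0 + 1 + 0 + 1 + 0 = 2 ≡ 0 (mod 2).
s = (1, 0, 0, 0)^T — this equals column 8 of H (binary 1000), so error is at position 8.
Correct: flip bit 8 of r = 000101011101100 to get c = 000101001101100.


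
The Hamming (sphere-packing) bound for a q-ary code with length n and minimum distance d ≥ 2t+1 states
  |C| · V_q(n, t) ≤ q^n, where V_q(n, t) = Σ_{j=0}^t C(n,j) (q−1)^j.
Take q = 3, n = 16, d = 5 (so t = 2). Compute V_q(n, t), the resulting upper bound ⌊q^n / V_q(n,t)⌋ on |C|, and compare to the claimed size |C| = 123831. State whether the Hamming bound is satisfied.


V_q(n, t) = 513, q^n = 43046721, Hamming bound = 83911, |C| = 123831 > bound (violated).

Step 1: Compute V_q(n, t) = Σ_{j=0}^2 C(n, j) (q−1)^j.
  j = 0: C(16,0)·(2)^0 = 1·1 = 1.
  j = 1: C(16,1)·(2)^1 = 16·2 = 32.
  j = 2: C(16,2)·(2)^2 = 120·4 = 480.
  V_q(n, t) = 1 + 32 + 480 = 513.
Step 2: q^n = 3^16 = 43046721.
Step 3: Hamming bound ⌊q^n / V_q(n,t)⌋ = ⌊43046721/513⌋ = 83911.
Step 4: Compare |C| = 123831 to 83911: violated.
The claimed |C| lies above the Hamming bound, so no 3-ary code of length 16 with d ≥ 5 can have 123831 codewords.


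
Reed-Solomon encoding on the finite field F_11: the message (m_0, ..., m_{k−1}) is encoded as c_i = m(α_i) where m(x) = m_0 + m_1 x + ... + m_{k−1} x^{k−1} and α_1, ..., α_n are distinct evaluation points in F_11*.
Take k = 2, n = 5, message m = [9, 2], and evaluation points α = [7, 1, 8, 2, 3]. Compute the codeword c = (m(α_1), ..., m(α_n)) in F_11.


c = [1, 0, 3, 2, 4]

Message polynomial: m(x) = 9 + 2·x (mod 11).
For each evaluation point α_i, compute m(α_i) mod 11:
  α_1 = 7: Horner steps 2 → 1, so m(7) = 1.
  α_2 = 1: Horner steps 2 → 0, so m(1) = 0.
  α_3 = 8: Horner steps 2 → 3, so m(8) = 3.
  α_4 = 2: Horner steps 2 → 2, so m(2) = 2.
  α_5 = 3: Horner steps 2 → 4, so m(3) = 4.
Codeword c = [1, 0, 3, 2, 4] ∈ F_11^5.


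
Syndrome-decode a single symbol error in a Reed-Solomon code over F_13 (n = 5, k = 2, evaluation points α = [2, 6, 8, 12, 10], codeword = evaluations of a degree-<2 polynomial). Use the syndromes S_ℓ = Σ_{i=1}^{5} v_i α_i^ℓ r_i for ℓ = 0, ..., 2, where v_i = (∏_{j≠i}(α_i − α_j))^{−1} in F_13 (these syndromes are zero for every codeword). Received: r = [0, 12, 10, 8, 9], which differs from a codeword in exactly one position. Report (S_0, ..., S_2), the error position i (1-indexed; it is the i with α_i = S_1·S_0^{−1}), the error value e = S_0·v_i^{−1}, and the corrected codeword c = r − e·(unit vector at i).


S = (9, 2, 12), error at position 2, error magnitude e = 1, c = [0, 11, 10, 8, 9].

Step 1: column multipliers v_i = (∏_{j≠i}(α_i − α_j))^{−1} mod 13.
  i = 1 (α = 2): (2−6)(2−8)(2−12)(2−10) = (−4)·(−6)·(−10)·(−8) = 1920 ≡ 9, so v_1 = 9^{−1} = 3 (mod 13).
  i = 2 (α = 6): (6−2)(6−8)(6−12)(6−10) = 4·(−2)·(−6)·(−4) = −192 ≡ 3, so v_2 = 3^{−1} = 9 (mod 13).
  i = 3 (α = 8): (8−2)(8−6)(8−12)(8−10) = 6·2·(−4)·(−2) = 96 ≡ 5, so v_3 = 5^{−1} = 8 (mod 13).
  i = 4 (α = 12): (12−2)(12−6)(12−8)(12−10) = 10·6·4·2 = 480 ≡ 12, so v_4 = 12^{−1} = 12 (mod 13).
  i = 5 (α = 10): (10−2)(10−6)(10−8)(10−12) = 8·4·2·(−2) = −128 ≡ 2, so v_5 = 2^{−1} = 7 (mod 13).
  v = [3, 9, 8, 12, 7].
Step 2: syndromes of r = [0, 12, 10, 8, 9] (all sums mod 13).
  S_0 = Σ v_i r_i = 3·0 + 9·12 + 8·10 + 12·8 + 7·9 = 347 ≡ 9.
  S_1 = Σ v_i α_i r_i = 3·2·0 + 9·6·12 + 8·8·10 + 12·12·8 + 7·10·9 = 3070 ≡ 2.
  α_i^2 mod 13 = [4, 10, 12, 1, 9].
  S_2 = Σ v_i α_i^2 r_i = 3·4·0 + 9·10·12 + 8·12·10 + 12·1·8 + 7·9·9 = 2703 ≡ 12.
  S = (9, 2, 12) ≠ 0, so r is not a codeword (an error is present).
Step 3: locate the error. For a single error e at position i, S_ℓ = v_i·e·α_i^ℓ, so α_err = S_1/S_0.
  S_0^{−1} = 9^{−1} = 3 (mod 13), so α_err = 2·3 = 6 ≡ 6 = α_2. Error position i = 2.
  Consistency check: S_2/S_1 = 12·7 = 84 ≡ 6 = α_err ✓ (single-error assumption holds).
Step 4: error magnitude e = S_0/v_2 = S_0·∏_{j≠2}(α_2 − α_j) = 9·3 = 27 ≡ 1 (mod 13).
Step 5: correct position 2: c_2 = r_2 − e = 12 − 1 ≡ 11 (mod 13). Hence c = [0, 11, 10, 8, 9].
  Check: interpolating c through the α_i gives m(x) = 1 + 6·x (degree < 2) with m(α_i) = c_i for every i, so c is indeed a codeword.


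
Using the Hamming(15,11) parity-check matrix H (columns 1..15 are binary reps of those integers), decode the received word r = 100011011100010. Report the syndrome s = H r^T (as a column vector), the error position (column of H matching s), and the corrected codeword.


s = (0, 1, 1, 1)^T, error position = 7, corrected codeword c = 100011111100010

Compute s = H r^T mod 2 one row at a time:
  s_1 = 1 + 1 + 1 + 0 + 0 + 0 + 1 + 0 = 4 ≡ 0 (mod 2).
  s_2 = 0 + 1 + 1 + 0 + 0 + 0 + 1 + 0 = 3 ≡ 1 (mod 2).
  s_3 = 0 + 0 + 1 + 0 + 1 + 0 + 1 + 0 = 3 ≡ 1 (mod 2).
  s_4 = 1 + 0 + 1 + 0 + 1 + 0 + 0 + 0 = 3 ≡ 1 (mod 2).
s = (0, 1, 1, 1)^T — this equals column 7 of H (binary 0111), so error is at position 7.
Correct: flip bit 7 of r = 100011011100010 to get c = 100011111100010.


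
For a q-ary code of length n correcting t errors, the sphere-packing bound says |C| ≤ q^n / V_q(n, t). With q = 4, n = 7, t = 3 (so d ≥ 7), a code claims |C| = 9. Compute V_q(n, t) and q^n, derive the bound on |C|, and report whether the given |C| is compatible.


V_q(n, t) = 1156, q^n = 16384, Hamming bound = 14, |C| = 9 ≤ bound (satisfied).

Step 1: Compute V_q(n, t) = Σ_{j=0}^3 C(n, j) (q−1)^j.
  j = 0: C(7,0)·(3)^0 = 1·1 = 1.
  j = 1: C(7,1)·(3)^1 = 7·3 = 21.
  j = 2: C(7,2)·(3)^2 = 21·9 = 189.
  j = 3: C(7,3)·(3)^3 = 35·27 = 945.
  V_q(n, t) = 1 + 21 + 189 + 945 = 1156.
Step 2: q^n = 4^7 = 16384.
Step 3: Hamming bound ⌊q^n / V_q(n,t)⌋ = ⌊16384/1156⌋ = 14.
Step 4: Compare |C| = 9 to 14: satisfied.
The claimed |C| lies below the Hamming bound.


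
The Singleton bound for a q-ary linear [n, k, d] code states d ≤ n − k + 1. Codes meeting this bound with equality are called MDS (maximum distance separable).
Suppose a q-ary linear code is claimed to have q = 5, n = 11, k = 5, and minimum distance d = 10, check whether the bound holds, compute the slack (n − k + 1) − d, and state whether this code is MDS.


Singleton RHS = n − k + 1 = 7, slack = -3, bound violated (no such code; not MDS).

Singleton bound: d ≤ n − k + 1.
Here n = 11, k = 5, so n − k + 1 = 7.
Given d = 10, check d ≤ 7: NO.
Slack = (n − k + 1) − d = -3.
The slack is negative: d = 10 exceeds n − k + 1 = 7 by 3, so the Singleton bound is violated and no linear [11, 5, 10]_5 code can exist. In particular it is not MDS (MDS requires d = n − k + 1 exactly).
Description: the claimed parameters are [11, 5, 10]_5; such a code would be impossible (violates the Singleton bound).


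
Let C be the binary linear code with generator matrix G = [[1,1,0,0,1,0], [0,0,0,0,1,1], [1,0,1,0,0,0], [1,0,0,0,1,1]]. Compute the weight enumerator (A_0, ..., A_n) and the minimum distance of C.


Weight distribution: A_0 = 1, A_1 = 2, A_2 = 4, A_3 = 6, A_4 = 3. Minimum distance d = 1.

Enumerate all 2^4 = 16 messages m ∈ F_2^4.
For each, compute codeword c = mG in F_2^6, then tally its weight.
  m = 0000 → c = 000000, weight = 0.
  m = 1000 → c = 110010, weight = 3.
  m = 0100 → c = 000011, weight = 2.
  m = 1100 → c = 110001, weight = 3.
  m = 0010 → c = 101000, weight = 2.
  m = 1010 → c = 011010, weight = 3.
  m = 0110 → c = 101011, weight = 4.
  m = 1110 → c = 011001, weight = 3.
  m = 0001 → c = 100011, weight = 3.
  m = 1001 → c = 010001, weight = 2.
  m = 0101 → c = 100000, weight = 1.
  m = 1101 → c = 010010, weight = 2.
  m = 0011 → c = 001011, weight = 3.
  m = 1011 → c = 111001, weight = 4.
  m = 0111 → c = 001000, weight = 1.
  m = 1111 → c = 111010, weight = 4.
Tally weights:
  weight 0: 1 codewords.
  weight 1: 2 codewords.
  weight 2: 4 codewords.
  weight 3: 6 codewords.
  weight 4: 3 codewords.
Minimum distance d = smallest w > 0 with A_w > 0 = 1.
Sanity: Σ A_w = 16 = 2^4 = 16 ✓.


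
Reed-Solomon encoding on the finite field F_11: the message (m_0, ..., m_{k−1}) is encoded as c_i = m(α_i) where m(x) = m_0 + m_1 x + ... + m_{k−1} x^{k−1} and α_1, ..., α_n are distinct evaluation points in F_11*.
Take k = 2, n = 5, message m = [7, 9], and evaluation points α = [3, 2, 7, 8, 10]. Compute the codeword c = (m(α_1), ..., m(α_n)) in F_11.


c = [1, 3, 4, 2, 9]

Message polynomial: m(x) = 7 + 9·x (mod 11).
For each evaluation point α_i, compute m(α_i) mod 11:
  α_1 = 3: Horner steps 9 → 1, so m(3) = 1.
  α_2 = 2: Horner steps 9 → 3, so m(2) = 3.
  α_3 = 7: Horner steps 9 → 4, so m(7) = 4.
  α_4 = 8: Horner steps 9 → 2, so m(8) = 2.
  α_5 = 10: Horner steps 9 → 9, so m(10) = 9.
Codeword c = [1, 3, 4, 2, 9] ∈ F_11^5.


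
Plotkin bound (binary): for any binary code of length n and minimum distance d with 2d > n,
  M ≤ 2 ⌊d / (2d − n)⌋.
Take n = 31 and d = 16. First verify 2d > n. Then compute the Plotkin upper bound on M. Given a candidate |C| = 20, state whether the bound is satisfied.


Plotkin bound M ≤ 32; given |C| = 20 ≤ bound (satisfied).

Check applicability: 2d = 32, n = 31.
2d − n = 1 > 0, so Plotkin applies.
Compute d/(2d−n) = 16/1 ≈ 16.0000.
⌊d/(2d−n)⌋ = 16.
Plotkin bound: M ≤ 2·16 = 32.
Given |C| = 20, check: satisfied.
This |C| is below the Plotkin bound.


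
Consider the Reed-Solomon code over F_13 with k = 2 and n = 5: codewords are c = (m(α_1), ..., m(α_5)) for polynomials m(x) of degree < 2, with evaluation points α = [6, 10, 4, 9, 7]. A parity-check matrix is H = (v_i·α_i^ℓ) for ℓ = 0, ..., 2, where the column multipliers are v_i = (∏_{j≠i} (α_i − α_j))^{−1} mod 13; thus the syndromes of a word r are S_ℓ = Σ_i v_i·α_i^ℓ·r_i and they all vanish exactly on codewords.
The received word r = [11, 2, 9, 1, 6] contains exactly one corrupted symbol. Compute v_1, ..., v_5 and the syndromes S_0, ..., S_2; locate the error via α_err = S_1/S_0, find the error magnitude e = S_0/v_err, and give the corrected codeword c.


S = (4, 2, 1), error at position 5, error magnitude e = 7, c = [11, 2, 9, 1, 12].

Step 1: column multipliers v_i = (∏_{j≠i}(α_i − α_j))^{−1} mod 13.
  i = 1 (α = 6): (6−10)(6−4)(6−9)(6−7) = (−4)·2·(−3)·(−1) = −24 ≡ 2, so v_1 = 2^{−1} = 7 (mod 13).
  i = 2 (α = 10): (10−6)(10−4)(10−9)(10−7) = 4·6·1·3 = 72 ≡ 7, so v_2 = 7^{−1} = 2 (mod 13).
  i = 3 (α = 4): (4−6)(4−10)(4−9)(4−7) = (−2)·(−6)·(−5)·(−3) = 180 ≡ 11, so v_3 = 11^{−1} = 6 (mod 13).
  i = 4 (α = 9): (9−6)(9−10)(9−4)(9−7) = 3·(−1)·5·2 = −30 ≡ 9, so v_4 = 9^{−1} = 3 (mod 13).
  i = 5 (α = 7): (7−6)(7−10)(7−4)(7−9) = 1·(−3)·3·(−2) = 18 ≡ 5, so v_5 = 5^{−1} = 8 (mod 13).
  v = [7, 2, 6, 3, 8].
Step 2: syndromes of r = [11, 2, 9, 1, 6] (all sums mod 13).
  S_0 = Σ v_i r_i = 7·11 + 2·2 + 6·9 + 3·1 + 8·6 = 186 ≡ 4.
  S_1 = Σ v_i α_i r_i = 7·6·11 + 2·10·2 + 6·4·9 + 3·9·1 + 8·7·6 = 1081 ≡ 2.
  α_i^2 mod 13 = [10, 9, 3, 3, 10].
  S_2 = Σ v_i α_i^2 r_i = 7·10·11 + 2·9·2 + 6·3·9 + 3·3·1 + 8·10·6 = 1457 ≡ 1.
  S = (4, 2, 1) ≠ 0, so r is not a codeword (an error is present).
Step 3: locate the error. For a single error e at position i, S_ℓ = v_i·e·α_i^ℓ, so α_err = S_1/S_0.
  S_0^{−1} = 4^{−1} = 10 (mod 13), so α_err = 2·10 = 20 ≡ 7 = α_5. Error position i = 5.
  Consistency check: S_2/S_1 = 1·7 = 7 ≡ 7 = α_err ✓ (single-error assumption holds).
Step 4: error magnitude e = S_0/v_5 = S_0·∏_{j≠5}(α_5 − α_j) = 4·5 = 20 ≡ 7 (mod 13).
Step 5: correct position 5: c_5 = r_5 − e = 6 − 7 ≡ 12 (mod 13). Hence c = [11, 2, 9, 1, 12].
  Check: interpolating c through the α_i gives m(x) = 5 + 1·x (degree < 2) with m(α_i) = c_i for every i, so c is indeed a codeword.


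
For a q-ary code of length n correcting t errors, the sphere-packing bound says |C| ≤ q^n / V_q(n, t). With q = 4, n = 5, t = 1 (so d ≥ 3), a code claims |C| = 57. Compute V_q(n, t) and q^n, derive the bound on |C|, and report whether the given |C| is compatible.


V_q(n, t) = 16, q^n = 1024, Hamming bound = 64, |C| = 57 ≤ bound (satisfied).

Step 1: Compute V_q(n, t) = Σ_{j=0}^1 C(n, j) (q−1)^j.
  j = 0: C(5,0)·(3)^0 = 1·1 = 1.
  j = 1: C(5,1)·(3)^1 = 5·3 = 15.
  V_q(n, t) = 1 + 15 = 16.
Step 2: q^n = 4^5 = 1024.
Step 3: Hamming bound ⌊q^n / V_q(n,t)⌋ = ⌊1024/16⌋ = 64.
Step 4: Compare |C| = 57 to 64: satisfied.
The claimed |C| lies below the Hamming bound.


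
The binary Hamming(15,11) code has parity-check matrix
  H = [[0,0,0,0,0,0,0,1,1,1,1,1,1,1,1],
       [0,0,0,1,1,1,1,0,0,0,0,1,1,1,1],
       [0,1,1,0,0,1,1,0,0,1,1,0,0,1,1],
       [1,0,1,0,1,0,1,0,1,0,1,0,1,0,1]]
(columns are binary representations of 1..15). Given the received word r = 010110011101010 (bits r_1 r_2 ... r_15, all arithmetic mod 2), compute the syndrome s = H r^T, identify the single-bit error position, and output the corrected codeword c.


s = (1, 0, 1, 0)^T, error position = 10, corrected codeword c = 010110011001010

Compute s = H r^T mod 2 one row at a time:
  s_1 = 1 + 1 + 1 + 0 + 1 + 0 + 1 + 0 = 5 ≡ 1 (mod 2).
  s_2 = 1 + 1 + 0 + 0 + 1 + 0 + 1 + 0 = 4 ≡ 0 (mod 2).
  s_3 = 1 + 0 + 0 + 0 + 1 + 0 + 1 + 0 = 3 ≡ 1 (mod 2).
  s_4 = 0 + 0 + 1 + 0 + 1 + 0 + 0 + 0 = 2 ≡ 0 (mod 2).
s = (1, 0, 1, 0)^T — this equals column 10 of H (binary 1010), so error is at position 10.
Correct: flip bit 10 of r = 010110011101010 to get c = 010110011001010.


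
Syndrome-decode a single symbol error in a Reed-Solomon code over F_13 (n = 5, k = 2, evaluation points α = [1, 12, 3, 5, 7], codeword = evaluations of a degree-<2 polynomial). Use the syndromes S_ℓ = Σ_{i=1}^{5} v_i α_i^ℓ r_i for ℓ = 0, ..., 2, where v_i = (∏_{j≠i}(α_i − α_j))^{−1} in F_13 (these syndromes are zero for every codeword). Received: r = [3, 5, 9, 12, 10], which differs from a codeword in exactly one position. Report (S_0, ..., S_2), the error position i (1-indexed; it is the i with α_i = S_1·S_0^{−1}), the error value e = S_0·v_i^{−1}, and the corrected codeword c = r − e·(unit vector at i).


S = (5, 2, 6), error at position 3, error magnitude e = 8, c = [3, 5, 1, 12, 10].

Step 1: column multipliers v_i = (∏_{j≠i}(α_i − α_j))^{−1} mod 13.
  i = 1 (α = 1): (1−12)(1−3)(1−5)(1−7) = (−11)·(−2)·(−4)·(−6) = 528 ≡ 8, so v_1 = 8^{−1} = 5 (mod 13).
  i = 2 (α = 12): (12−1)(12−3)(12−5)(12−7) = 11·9·7·5 = 3465 ≡ 7, so v_2 = 7^{−1} = 2 (mod 13).
  i = 3 (α = 3): (3−1)(3−12)(3−5)(3−7) = 2·(−9)·(−2)·(−4) = −144 ≡ 12, so v_3 = 12^{−1} = 12 (mod 13).
  i = 4 (α = 5): (5−1)(5−12)(5−3)(5−7) = 4·(−7)·2·(−2) = 112 ≡ 8, so v_4 = 8^{−1} = 5 (mod 13).
  i = 5 (α = 7): (7−1)(7−12)(7−3)(7−5) = 6·(−5)·4·2 = −240 ≡ 7, so v_5 = 7^{−1} = 2 (mod 13).
  v = [5, 2, 12, 5, 2].
Step 2: syndromes of r = [3, 5, 9, 12, 10] (all sums mod 13).
  S_0 = Σ v_i r_i = 5·3 + 2·5 + 12·9 + 5·12 + 2·10 = 213 ≡ 5.
  S_1 = Σ v_i α_i r_i = 5·1·3 + 2·12·5 + 12·3·9 + 5·5·12 + 2·7·10 = 899 ≡ 2.
  α_i^2 mod 13 = [1, 1, 9, 12, 10].
  S_2 = Σ v_i α_i^2 r_i = 5·1·3 + 2·1·5 + 12·9·9 + 5·12·12 + 2·10·10 = 1917 ≡ 6.
  S = (5, 2, 6) ≠ 0, so r is not a codeword (an error is present).
Step 3: locate the error. For a single error e at position i, S_ℓ = v_i·e·α_i^ℓ, so α_err = S_1/S_0.
  S_0^{−1} = 5^{−1} = 8 (mod 13), so α_err = 2·8 = 16 ≡ 3 = α_3. Error position i = 3.
  Consistency check: S_2/S_1 = 6·7 = 42 ≡ 3 = α_err ✓ (single-error assumption holds).
Step 4: error magnitude e = S_0/v_3 = S_0·∏_{j≠3}(α_3 − α_j) = 5·12 = 60 ≡ 8 (mod 13).
Step 5: correct position 3: c_3 = r_3 − e = 9 − 8 ≡ 1 (mod 13). Hence c = [3, 5, 1, 12, 10].
  Check: interpolating c through the α_i gives m(x) = 4 + 12·x (degree < 2) with m(α_i) = c_i for every i, so c is indeed a codeword.


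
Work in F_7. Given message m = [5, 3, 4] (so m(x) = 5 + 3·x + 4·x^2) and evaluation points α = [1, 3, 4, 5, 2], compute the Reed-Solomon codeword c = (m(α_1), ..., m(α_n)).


c = [5, 1, 4, 1, 6]

Message polynomial: m(x) = 5 + 3·x + 4·x^2 (mod 7).
For each evaluation point α_i, compute m(α_i) mod 7:
  α_1 = 1: Horner steps 4 → 0 → 5, so m(1) = 5.
  α_2 = 3: Horner steps 4 → 1 → 1, so m(3) = 1.
  α_3 = 4: Horner steps 4 → 5 → 4, so m(4) = 4.
  α_4 = 5: Horner steps 4 → 2 → 1, so m(5) = 1.
  α_5 = 2: Horner steps 4 → 4 → 6, so m(2) = 6.
Codeword c = [5, 1, 4, 1, 6] ∈ F_7^5.


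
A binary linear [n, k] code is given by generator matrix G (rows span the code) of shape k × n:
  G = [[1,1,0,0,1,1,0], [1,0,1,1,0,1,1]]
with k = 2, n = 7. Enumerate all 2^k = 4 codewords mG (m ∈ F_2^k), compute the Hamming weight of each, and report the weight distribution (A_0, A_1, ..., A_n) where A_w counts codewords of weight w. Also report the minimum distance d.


Weight distribution: A_0 = 1, A_4 = 1, A_5 = 2. Minimum distance d = 4.

Enumerate all 2^2 = 4 messages m ∈ F_2^2.
For each, compute codeword c = mG in F_2^7, then tally its weight.
  m = 00 → c = 0000000, weight = 0.
  m = 10 → c = 1100110, weight = 4.
  m = 01 → c = 1011011, weight = 5.
  m = 11 → c = 0111101, weight = 5.
Tally weights:
  weight 0: 1 codewords.
  weight 4: 1 codewords.
  weight 5: 2 codewords.
Minimum distance d = smallest w > 0 with A_w > 0 = 4.
Sanity: Σ A_w = 4 = 2^2 = 4 ✓.


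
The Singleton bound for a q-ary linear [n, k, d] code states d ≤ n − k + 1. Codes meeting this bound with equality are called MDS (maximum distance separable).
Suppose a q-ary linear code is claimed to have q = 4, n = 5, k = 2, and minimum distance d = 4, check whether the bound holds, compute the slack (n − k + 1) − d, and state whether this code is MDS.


Singleton RHS = n − k + 1 = 4, slack = 0, bound satisfied, MDS.

Singleton bound: d ≤ n − k + 1.
Here n = 5, k = 2, so n − k + 1 = 4.
Given d = 4, check d ≤ 4: YES.
Slack = (n − k + 1) − d = 0.
The code is MDS (slack = 0).
Description: the claimed parameters are [5, 2, 4]_4; such a code would be MDS (meets Singleton bound).


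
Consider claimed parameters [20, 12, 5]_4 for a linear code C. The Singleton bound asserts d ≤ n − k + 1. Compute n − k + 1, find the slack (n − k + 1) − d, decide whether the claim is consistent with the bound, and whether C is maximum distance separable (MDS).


Singleton RHS = n − k + 1 = 9, slack = 4, bound satisfied, not MDS.

Singleton bound: d ≤ n − k + 1.
Here n = 20, k = 12, so n − k + 1 = 9.
Given d = 5, check d ≤ 9: YES.
Slack = (n − k + 1) − d = 4.
The code is NOT MDS (slack = 4 > 0).
Description: the claimed parameters are [20, 12, 5]_4; such a code would be non-MDS.


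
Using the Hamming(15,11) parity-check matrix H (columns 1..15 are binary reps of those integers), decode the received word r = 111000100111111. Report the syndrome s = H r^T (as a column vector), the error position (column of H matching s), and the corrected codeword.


s = (0, 1, 1, 0)^T, error position = 6, corrected codeword c = 111001100111111

Compute s = H r^T mod 2 one row at a time:
  s_1 = 0 + 0 + 1 + 1 + 1 + 1 + 1 + 1 = 6 ≡ 0 (mod 2).
  s_2 = 0 + 0 + 0 + 1 + 1 + 1 + 1 + 1 = 5 ≡ 1 (mod 2).
  s_3 = 1 + 1 + 0 + 1 + 1 + 1 + 1 + 1 = 7 ≡ 1 (mod 2).
  s_4 = 1 + 1 + 0 + 1 + 0 + 1 + 1 + 1 = 6 ≡ 0 (mod 2).
s = (0, 1, 1, 0)^T — this equals column 6 of H (binary 0110), so error is at position 6.
Correct: flip bit 6 of r = 111000100111111 to get c = 111001100111111.


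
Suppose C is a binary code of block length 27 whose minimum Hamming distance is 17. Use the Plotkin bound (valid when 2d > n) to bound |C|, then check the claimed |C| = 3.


Plotkin bound M ≤ 4; given |C| = 3 ≤ bound (satisfied).

Check applicability: 2d = 34, n = 27.
2d − n = 7 > 0, so Plotkin applies.
Compute d/(2d−n) = 17/7 ≈ 2.4286.
⌊d/(2d−n)⌋ = 2.
Plotkin bound: M ≤ 2·2 = 4.
Given |C| = 3, check: satisfied.
This |C| is below the Plotkin bound.


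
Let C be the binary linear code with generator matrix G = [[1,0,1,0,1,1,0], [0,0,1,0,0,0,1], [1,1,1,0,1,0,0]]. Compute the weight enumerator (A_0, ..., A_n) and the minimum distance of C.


Weight distribution: A_0 = 1, A_2 = 2, A_4 = 5. Minimum distance d = 2.

Enumerate all 2^3 = 8 messages m ∈ F_2^3.
For each, compute codeword c = mG in F_2^7, then tally its weight.
  m = 000 → c = 0000000, weight = 0.
  m = 100 → c = 1010110, weight = 4.
  m = 010 → c = 0010001, weight = 2.
  m = 110 → c = 1000111, weight = 4.
  m = 001 → c = 1110100, weight = 4.
  m = 101 → c = 0100010, weight = 2.
  m = 011 → c = 1100101, weight = 4.
  m = 111 → c = 0110011, weight = 4.
Tally weights:
  weight 0: 1 codewords.
  weight 2: 2 codewords.
  weight 4: 5 codewords.
Minimum distance d = smallest w > 0 with A_w > 0 = 2.
Sanity: Σ A_w = 8 = 2^3 = 8 ✓.


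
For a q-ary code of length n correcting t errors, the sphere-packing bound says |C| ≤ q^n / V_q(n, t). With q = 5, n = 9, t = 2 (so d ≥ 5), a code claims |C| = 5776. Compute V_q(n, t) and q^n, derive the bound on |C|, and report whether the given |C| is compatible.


V_q(n, t) = 613, q^n = 1953125, Hamming bound = 3186, |C| = 5776 > bound (violated).

Step 1: Compute V_q(n, t) = Σ_{j=0}^2 C(n, j) (q−1)^j.
  j = 0: C(9,0)·(4)^0 = 1·1 = 1.
  j = 1: C(9,1)·(4)^1 = 9·4 = 36.
  j = 2: C(9,2)·(4)^2 = 36·16 = 576.
  V_q(n, t) = 1 + 36 + 576 = 613.
Step 2: q^n = 5^9 = 1953125.
Step 3: Hamming bound ⌊q^n / V_q(n,t)⌋ = ⌊1953125/613⌋ = 3186.
Step 4: Compare |C| = 5776 to 3186: violated.
The claimed |C| lies above the Hamming bound, so no 5-ary code of length 9 with d ≥ 5 can have 5776 codewords.


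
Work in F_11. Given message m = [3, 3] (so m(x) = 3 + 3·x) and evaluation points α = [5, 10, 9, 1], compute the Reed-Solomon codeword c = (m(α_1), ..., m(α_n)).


c = [7, 0, 8, 6]

Message polynomial: m(x) = 3 + 3·x (mod 11).
For each evaluation point α_i, compute m(α_i) mod 11:
  α_1 = 5: Horner steps 3 → 7, so m(5) = 7.
  α_2 = 10: Horner steps 3 → 0, so m(10) = 0.
  α_3 = 9: Horner steps 3 → 8, so m(9) = 8.
  α_4 = 1: Horner steps 3 → 6, so m(1) = 6.
Codeword c = [7, 0, 8, 6] ∈ F_11^4.


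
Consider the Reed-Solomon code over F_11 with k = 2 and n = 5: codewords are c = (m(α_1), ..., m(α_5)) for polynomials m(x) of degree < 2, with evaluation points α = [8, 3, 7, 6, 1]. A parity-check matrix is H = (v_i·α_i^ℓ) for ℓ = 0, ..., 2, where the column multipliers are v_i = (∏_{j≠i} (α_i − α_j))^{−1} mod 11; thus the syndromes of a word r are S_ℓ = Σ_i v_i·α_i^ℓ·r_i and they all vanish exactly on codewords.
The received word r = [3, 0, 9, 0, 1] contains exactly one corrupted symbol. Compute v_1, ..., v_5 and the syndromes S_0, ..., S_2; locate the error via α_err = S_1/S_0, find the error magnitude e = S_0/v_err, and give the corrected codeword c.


S = (5, 8, 4), error at position 4, error magnitude e = 7, c = [3, 0, 9, 4, 1].

Step 1: column multipliers v_i = (∏_{j≠i}(α_i − α_j))^{−1} mod 11.
  i = 1 (α = 8): (8−3)(8−7)(8−6)(8−1) = 5·1·2·7 = 70 ≡ 4, so v_1 = 4^{−1} = 3 (mod 11).
  i = 2 (α = 3): (3−8)(3−7)(3−6)(3−1) = (−5)·(−4)·(−3)·2 = −120 ≡ 1, so v_2 = 1^{−1} = 1 (mod 11).
  i = 3 (α = 7): (7−8)(7−3)(7−6)(7−1) = (−1)·4·1·6 = −24 ≡ 9, so v_3 = 9^{−1} = 5 (mod 11).
  i = 4 (α = 6): (6−8)(6−3)(6−7)(6−1) = (−2)·3·(−1)·5 = 30 ≡ 8, so v_4 = 8^{−1} = 7 (mod 11).
  i = 5 (α = 1): (1−8)(1−3)(1−7)(1−6) = (−7)·(−2)·(−6)·(−5) = 420 ≡ 2, so v_5 = 2^{−1} = 6 (mod 11).
  v = [3, 1, 5, 7, 6].
Step 2: syndromes of r = [3, 0, 9, 0, 1] (all sums mod 11).
  S_0 = Σ v_i r_i = 3·3 + 1·0 + 5·9 + 7·0 + 6·1 = 60 ≡ 5.
  S_1 = Σ v_i α_i r_i = 3·8·3 + 1·3·0 + 5·7·9 + 7·6·0 + 6·1·1 = 393 ≡ 8.
  α_i^2 mod 11 = [9, 9, 5, 3, 1].
  S_2 = Σ v_i α_i^2 r_i = 3·9·3 + 1·9·0 + 5·5·9 + 7·3·0 + 6·1·1 = 312 ≡ 4.
  S = (5, 8, 4) ≠ 0, so r is not a codeword (an error is present).
Step 3: locate the error. For a single error e at position i, S_ℓ = v_i·e·α_i^ℓ, so α_err = S_1/S_0.
  S_0^{−1} = 5^{−1} = 9 (mod 11), so α_err = 8·9 = 72 ≡ 6 = α_4. Error position i = 4.
  Consistency check: S_2/S_1 = 4·7 = 28 ≡ 6 = α_err ✓ (single-error assumption holds).
Step 4: error magnitude e = S_0/v_4 = S_0·∏_{j≠4}(α_4 − α_j) = 5·8 = 40 ≡ 7 (mod 11).
Step 5: correct position 4: c_4 = r_4 − e = 0 − 7 ≡ 4 (mod 11). Hence c = [3, 0, 9, 4, 1].
  Check: interpolating c through the α_i gives m(x) = 7 + 5·x (degree < 2) with m(α_i) = c_i for every i, so c is indeed a codeword.


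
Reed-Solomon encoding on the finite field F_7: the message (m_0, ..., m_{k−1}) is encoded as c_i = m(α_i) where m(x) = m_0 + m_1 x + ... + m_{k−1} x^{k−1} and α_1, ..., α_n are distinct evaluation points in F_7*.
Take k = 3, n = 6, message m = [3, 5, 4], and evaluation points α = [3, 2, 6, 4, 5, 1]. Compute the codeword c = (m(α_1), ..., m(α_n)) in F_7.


c = [5, 1, 2, 3, 2, 5]

Message polynomial: m(x) = 3 + 5·x + 4·x^2 (mod 7).
For each evaluation point α_i, compute m(α_i) mod 7:
  α_1 = 3: Horner steps 4 → 3 → 5, so m(3) = 5.
  α_2 = 2: Horner steps 4 → 6 → 1, so m(2) = 1.
  α_3 = 6: Horner steps 4 → 1 → 2, so m(6) = 2.
  α_4 = 4: Horner steps 4 → 0 → 3, so m(4) = 3.
  α_5 = 5: Horner steps 4 → 4 → 2, so m(5) = 2.
  α_6 = 1: Horner steps 4 → 2 → 5, so m(1) = 5.
Codeword c = [5, 1, 2, 3, 2, 5] ∈ F_7^6.


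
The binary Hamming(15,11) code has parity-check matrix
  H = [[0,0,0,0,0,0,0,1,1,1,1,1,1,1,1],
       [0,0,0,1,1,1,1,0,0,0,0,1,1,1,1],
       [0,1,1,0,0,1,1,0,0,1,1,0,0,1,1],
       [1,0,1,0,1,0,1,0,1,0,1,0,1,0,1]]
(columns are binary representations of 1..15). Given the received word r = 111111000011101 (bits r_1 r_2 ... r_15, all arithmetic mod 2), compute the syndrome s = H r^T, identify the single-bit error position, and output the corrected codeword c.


s = (0, 0, 1, 0)^T, error position = 2, corrected codeword c = 101111000011101

Compute s = H r^T mod 2 one row at a time:
  s_1 = 0 + 0 + 0 + 1 + 1 + 1 + 0 + 1 = 4 ≡ 0 (mod 2).
  s_2 = 1 + 1 + 1 + 0 + 1 + 1 + 0 + 1 = 6 ≡ 0 (mod 2).
  s_3 = 1 + 1 + 1 + 0 + 0 + 1 + 0 + 1 = 5 ≡ 1 (mod 2).
  s_4 = 1 + 1 + 1 + 0 + 0 + 1 + 1 + 1 = 6 ≡ 0 (mod 2).
s = (0, 0, 1, 0)^T — this equals column 2 of H (binary 0010), so error is at position 2.
Correct: flip bit 2 of r = 111111000011101 to get c = 101111000011101.
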